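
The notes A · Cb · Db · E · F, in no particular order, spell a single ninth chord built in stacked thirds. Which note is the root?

Db

Stacking in thirds gives Db – F – A – Cb – E, so Db is the root — Db dominant seventh sharp nine sharp five.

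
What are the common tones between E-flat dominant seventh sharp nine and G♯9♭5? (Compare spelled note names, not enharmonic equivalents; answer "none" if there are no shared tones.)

F#

E-flat dominant seventh sharp nine: Eb G Bb Db F#
G♯9♭5: G# B# D F# A#
Common to both → F#.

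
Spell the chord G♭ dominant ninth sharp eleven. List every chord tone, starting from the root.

G♭ dominant ninth sharp eleven: dominant ninth sharp eleven on G-flat.
- root: G-flat
- major 3rd: B-flat
- perfect 5th: D-flat
- minor 7th: F-flat
- major 9th: A-flat
- augmented 11th: C

G-flat – B-flat – D-flat – F-flat – A-flat – C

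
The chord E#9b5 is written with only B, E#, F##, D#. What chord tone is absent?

The full E#9b5 chord is E#, G##, B, D#, F##.
Comparing with the voicing, the major 3rd (3rd) — G## — is absent.

G##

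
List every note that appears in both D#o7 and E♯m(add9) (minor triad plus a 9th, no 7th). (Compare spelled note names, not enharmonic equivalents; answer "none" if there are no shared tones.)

none

D#o7: D# F# A C
E♯m(add9): E# G# B# F##
Common to both → none.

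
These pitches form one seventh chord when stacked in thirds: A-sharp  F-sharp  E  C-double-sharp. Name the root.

Stacking in thirds gives F-sharp – A-sharp – C-double-sharp – E, so F-sharp is the root — F-sharp augmented seventh.

F-sharp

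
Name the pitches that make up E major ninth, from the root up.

E  G-sharp  B  D-sharp  F-sharp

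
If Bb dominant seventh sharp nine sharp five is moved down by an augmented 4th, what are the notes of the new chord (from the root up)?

F-flat – A-flat – C – E-double-flat – G

An augmented 4th down from B-flat is F-flat, so the new chord is F-flat dominant seventh sharp nine sharp five.
- root: F-flat
- major 3rd: A-flat
- augmented 5th: C
- minor 7th: E-double-flat
- augmented 9th: G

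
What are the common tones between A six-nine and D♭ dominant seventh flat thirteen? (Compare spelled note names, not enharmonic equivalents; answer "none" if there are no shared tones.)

none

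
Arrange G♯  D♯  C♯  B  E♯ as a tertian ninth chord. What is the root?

C♯

Arranged so that each adjacent pair is a third by letter name: C♯ – E♯ – G♯ – B – D♯.
The bottom of that stack, C♯, is the root (this is C♯ dominant ninth).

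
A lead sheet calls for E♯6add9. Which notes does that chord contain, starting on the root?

E♯6add9 is a six-nine built on E#.
- root: E#
- major 3rd: G##
- perfect 5th: B#
- major 6th: C##
- major 9th: F##

E#, G##, B#, C##, F##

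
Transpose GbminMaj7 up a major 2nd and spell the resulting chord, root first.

G♭ up a major 2nd → A♭. New chord: A♭ minor-major seventh.
A♭ — root
C♭ — minor 3rd
E♭ — perfect 5th
G — major 7th

A♭, C♭, E♭, G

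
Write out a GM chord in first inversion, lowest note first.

GM = G–B–D; first inversion → third (B) lowest.

B, D, G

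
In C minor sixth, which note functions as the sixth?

A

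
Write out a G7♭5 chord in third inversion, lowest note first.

G7♭5 = G–B–D♭–F; third inversion → seventh (F) lowest.

F, G, B, D♭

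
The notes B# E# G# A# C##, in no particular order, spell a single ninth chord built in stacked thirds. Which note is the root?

A#

Arranged so that each adjacent pair is a third by letter name: A# – C## – E# – G# – B#.
The bottom of that stack, A#, is the root (this is A# dominant ninth).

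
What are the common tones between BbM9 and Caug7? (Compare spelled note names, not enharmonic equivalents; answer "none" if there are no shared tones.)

B♭, C

BbM9: B♭ D F A C
Caug7: C E G♯ B♭
Common to both → B♭, C.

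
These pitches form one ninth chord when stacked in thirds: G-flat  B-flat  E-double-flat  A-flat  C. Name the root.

A-flat

Stacking in thirds gives A-flat – C – E-double-flat – G-flat – B-flat, so A-flat is the root — A-flat dominant ninth flat five.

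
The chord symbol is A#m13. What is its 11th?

Root of A#m13 = A#. The 11th is a perfect 11th: A# up a perfect 11th → D#.

D#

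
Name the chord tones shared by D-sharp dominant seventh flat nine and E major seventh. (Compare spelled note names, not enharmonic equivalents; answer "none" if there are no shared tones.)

D-sharp, E

D-sharp dominant seventh flat nine: D-sharp F-double-sharp A-sharp C-sharp E
E major seventh: E G-sharp B D-sharp
Common to both → D-sharp, E.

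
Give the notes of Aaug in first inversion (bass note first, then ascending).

In root position, Aaug is A–C♯–E♯.
First inversion puts the third (C♯) in the bass.

C♯  E♯  A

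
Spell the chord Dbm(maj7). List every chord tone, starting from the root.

Db, Fb, Ab, C

Dbm(maj7) is a minor-major seventh built on Db.
Root: Db
Minor 3rd (3rd): Fb
Perfect 5th (5th): Ab
Major 7th (7th): C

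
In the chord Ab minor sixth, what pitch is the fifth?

Ab minor sixth is built on A-flat; its 5th is a perfect 5th above the root.
A fifth above A uses the letter E, and the perfect 5th above A-flat is E-flat.

E-flat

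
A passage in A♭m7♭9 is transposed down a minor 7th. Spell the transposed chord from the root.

B♭, D♭, F, A♭, C♭

A minor 7th down from A♭ is B♭, so the new chord is B♭ minor seventh flat nine.
Root: B♭
Minor 3rd (3rd): D♭
Perfect 5th (5th): F
Minor 7th (7th): A♭
Minor 9th (9th): C♭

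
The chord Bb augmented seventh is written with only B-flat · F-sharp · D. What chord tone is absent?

Bb augmented seventh = B-flat, D, F-sharp, A-flat. The voicing lacks the 7th (minor 7th), A-flat.

A-flat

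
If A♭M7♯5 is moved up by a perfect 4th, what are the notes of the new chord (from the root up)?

A perfect 4th up from Ab is Db, so the new chord is Db augmented major seventh.
root → Db
3rd (major 3rd) → F
5th (augmented 5th) → A
7th (major 7th) → C

Db, F, A, C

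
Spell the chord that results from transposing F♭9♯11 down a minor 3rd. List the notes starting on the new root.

D♭  F  A♭  C♭  E♭  G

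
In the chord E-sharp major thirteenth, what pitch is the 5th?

E-sharp major thirteenth is built on E#; its 5th is a perfect 5th above the root.
A fifth above E uses the letter B, and the perfect 5th above E# is B#.

B#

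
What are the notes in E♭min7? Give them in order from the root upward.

Eb Gb Bb Db

E♭min7 is a minor seventh built on Eb.
Root: Eb
Minor 3rd (3rd): Gb
Perfect 5th (5th): Bb
Minor 7th (7th): Db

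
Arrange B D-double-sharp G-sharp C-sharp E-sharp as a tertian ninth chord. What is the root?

Stacking in thirds gives C-sharp – E-sharp – G-sharp – B – D-double-sharp, so C-sharp is the root — C-sharp dominant seventh sharp nine.

C-sharp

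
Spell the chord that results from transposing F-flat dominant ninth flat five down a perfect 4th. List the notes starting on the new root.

A perfect 4th down from F-flat is C-flat, so the new chord is C-flat dominant ninth flat five.
- root: C-flat
- major 3rd: E-flat
- diminished 5th: G-double-flat
- minor 7th: B-double-flat
- major 9th: D-flat

C-flat – E-flat – G-double-flat – B-double-flat – D-flat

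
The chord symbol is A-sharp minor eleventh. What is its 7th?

G-sharp

Root of A-sharp minor eleventh = A-sharp. The 7th is a minor 7th: A-sharp up a minor 7th → G-sharp.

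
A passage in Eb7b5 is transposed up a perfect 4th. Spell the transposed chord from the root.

Eb up a perfect 4th → Ab. New chord: Ab dominant seventh flat five.
- root: Ab
- major 3rd: C
- diminished 5th: Ebb
- minor 7th: Gb

Ab C Ebb Gb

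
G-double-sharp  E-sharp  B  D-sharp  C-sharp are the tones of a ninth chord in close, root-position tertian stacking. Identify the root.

C-sharp

Arranged so that each adjacent pair is a third by letter name: C-sharp – E-sharp – G-double-sharp – B – D-sharp.
The bottom of that stack, C-sharp, is the root (this is C-sharp dominant ninth sharp five).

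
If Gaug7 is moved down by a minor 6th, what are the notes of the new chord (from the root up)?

B, D#, F##, A

A minor 6th down from G is B, so the new chord is B augmented seventh.
- root: B
- major 3rd: D#
- augmented 5th: F##
- minor 7th: A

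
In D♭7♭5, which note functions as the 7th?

C♭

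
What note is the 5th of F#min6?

F#min6 is built on F#; its 5th is a perfect 5th above the root.
A fifth above F uses the letter C, and the perfect 5th above F# is C#.

C#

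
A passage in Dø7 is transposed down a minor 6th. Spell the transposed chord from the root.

F#  A  C  E

A minor 6th down from D is F#, so the new chord is F# half-diminished seventh.
F# — root
A — minor 3rd
C — diminished 5th
E — minor 7th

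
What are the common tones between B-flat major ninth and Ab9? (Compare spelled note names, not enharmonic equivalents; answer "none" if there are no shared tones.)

B-flat major ninth: Bb D F A C
Ab9: Ab C Eb Gb Bb
Common to both → Bb, C.

Bb  C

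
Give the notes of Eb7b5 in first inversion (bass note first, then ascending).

In root position, Eb7b5 is Eb–G–Bbb–Db.
First inversion puts the third (G) in the bass.

G, Bbb, Db, Eb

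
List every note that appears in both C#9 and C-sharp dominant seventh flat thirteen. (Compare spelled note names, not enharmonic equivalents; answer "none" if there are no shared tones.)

C#9: C# E# G# B D#
C-sharp dominant seventh flat thirteen: C# E# G# B A
Common to both → C#, E#, G#, B.

C# E# G# B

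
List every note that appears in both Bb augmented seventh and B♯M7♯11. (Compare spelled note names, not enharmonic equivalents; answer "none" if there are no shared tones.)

Bb augmented seventh: Bb D F# Ab
B♯M7♯11: B# D## F## A## E##
Common to both → none.

none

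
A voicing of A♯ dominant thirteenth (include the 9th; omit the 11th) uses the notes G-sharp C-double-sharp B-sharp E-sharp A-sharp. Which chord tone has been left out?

F-double-sharp

A♯ dominant thirteenth = A-sharp, C-double-sharp, E-sharp, G-sharp, B-sharp, F-double-sharp. The voicing lacks the 13th (major 13th), F-double-sharp.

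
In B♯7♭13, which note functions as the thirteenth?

B♯7♭13 is built on B#; its 13th is a minor 13th above the root.
A sixth above B uses the letter G, and the minor 13th above B# is G#.

G#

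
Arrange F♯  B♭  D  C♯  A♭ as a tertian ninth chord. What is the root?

B♭

Stacking in thirds gives B♭ – D – F♯ – A♭ – C♯, so B♭ is the root — B♭ dominant seventh sharp nine sharp five.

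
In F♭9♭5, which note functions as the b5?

Cbb

Root of F♭9♭5 = Fb. The 5th is a diminished 5th: Fb up a diminished 5th → Cbb.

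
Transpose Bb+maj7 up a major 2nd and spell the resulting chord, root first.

C E G♯ B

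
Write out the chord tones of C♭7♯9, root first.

Cb, Eb, Gb, Bbb, D

C♭7♯9: dominant seventh sharp nine on Cb.
- root: Cb
- major 3rd: Eb
- perfect 5th: Gb
- minor 7th: Bbb
- augmented 9th: D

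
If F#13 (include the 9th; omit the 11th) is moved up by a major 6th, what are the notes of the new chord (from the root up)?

D♯, F𝄪, A♯, C♯, E♯, B♯

Transposed root: F♯ → D♯ (major 6th up). So we spell D♯ dominant thirteenth:
- root: D♯
- major 3rd: F𝄪
- perfect 5th: A♯
- minor 7th: C♯
- major 9th: E♯
- major 13th: B♯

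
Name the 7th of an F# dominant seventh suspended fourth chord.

E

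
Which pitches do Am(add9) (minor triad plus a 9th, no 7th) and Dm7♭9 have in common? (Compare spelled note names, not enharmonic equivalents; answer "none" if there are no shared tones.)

A, C

Am(add9) = A, C, E, B.
Dm7♭9 = D, F, A, C, E♭.
Shared: A, C.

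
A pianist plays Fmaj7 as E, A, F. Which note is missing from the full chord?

Fmaj7 = F, A, C, E. The voicing lacks the 5th (perfect 5th), C.

C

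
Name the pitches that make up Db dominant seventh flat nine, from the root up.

Db dominant seventh flat nine is a dominant seventh flat nine built on D-flat.
root → D-flat
3rd (major 3rd) → F
5th (perfect 5th) → A-flat
7th (minor 7th) → C-flat
9th (minor 9th) → E-double-flat

D-flat – F – A-flat – C-flat – E-double-flat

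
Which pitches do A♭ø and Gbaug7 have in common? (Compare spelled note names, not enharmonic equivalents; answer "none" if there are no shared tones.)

A♭ø: Ab Cb Ebb Gb
Gbaug7: Gb Bb D Fb
Common to both → Gb.

Gb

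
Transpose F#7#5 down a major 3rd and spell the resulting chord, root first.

A major 3rd down from F# is D, so the new chord is D augmented seventh.
root → D
3rd (major 3rd) → F#
5th (augmented 5th) → A#
7th (minor 7th) → C

D, F#, A#, C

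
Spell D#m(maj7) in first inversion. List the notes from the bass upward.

F♯, A♯, C𝄪, D♯

In root position, D#m(maj7) is D♯–F♯–A♯–C𝄪.
First inversion puts the third (F♯) in the bass.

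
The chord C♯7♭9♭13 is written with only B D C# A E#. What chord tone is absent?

G#

The full C♯7♭9♭13 chord is C#, E#, G#, B, D, A.
Comparing with the voicing, the perfect 5th (5th) — G# — is absent.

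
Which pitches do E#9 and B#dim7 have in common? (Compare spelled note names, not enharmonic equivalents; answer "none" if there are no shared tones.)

B# D#

E#9 = E#, G##, B#, D#, F##.
B#dim7 = B#, D#, F#, A.
Shared: B#, D#.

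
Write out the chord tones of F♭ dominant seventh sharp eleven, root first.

F♭, A♭, C♭, E𝄫, B♭

F♭ dominant seventh sharp eleven is a dominant seventh sharp eleven built on F♭.
root → F♭
3rd (major 3rd) → A♭
5th (perfect 5th) → C♭
7th (minor 7th) → E𝄫
11th (augmented 11th) → B♭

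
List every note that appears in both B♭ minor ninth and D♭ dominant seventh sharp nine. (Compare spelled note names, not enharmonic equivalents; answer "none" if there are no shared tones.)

D-flat F A-flat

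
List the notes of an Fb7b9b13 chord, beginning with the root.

Fb7b9b13 is a dominant seventh flat nine flat thirteen built on Fb.
Root: Fb
Major 3rd (3rd): Ab
Perfect 5th (5th): Cb
Minor 7th (7th): Ebb
Minor 9th (9th): Gbb
Minor 13th (13th): Dbb

Fb – Ab – Cb – Ebb – Gbb – Dbb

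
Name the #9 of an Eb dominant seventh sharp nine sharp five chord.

Eb dominant seventh sharp nine sharp five is built on Eb; its 9th is an augmented 9th above the root.
A second above E uses the letter F, and the augmented 9th above Eb is F#.

F#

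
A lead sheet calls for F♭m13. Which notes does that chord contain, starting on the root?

Root Fb, quality minor thirteenth:
Root: Fb
Minor 3rd (3rd): Abb
Perfect 5th (5th): Cb
Minor 7th (7th): Ebb
Major 9th (9th): Gb
Perfect 11th (11th): Bbb
Major 13th (13th): Db

Fb, Abb, Cb, Ebb, Gb, Bbb, Db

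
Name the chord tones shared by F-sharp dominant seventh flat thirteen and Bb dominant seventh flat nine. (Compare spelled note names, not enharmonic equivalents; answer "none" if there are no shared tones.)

D

F-sharp dominant seventh flat thirteen = F-sharp, A-sharp, C-sharp, E, D.
Bb dominant seventh flat nine = B-flat, D, F, A-flat, C-flat.
Shared: D.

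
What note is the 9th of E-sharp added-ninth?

F##

E-sharp added-ninth is built on E#; its 9th is a major 9th above the root.
A second above E uses the letter F, and the major 9th above E# is F##.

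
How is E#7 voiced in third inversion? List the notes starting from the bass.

D♯ – E♯ – G𝄪 – B♯

E#7 = E♯–G𝄪–B♯–D♯; third inversion → seventh (D♯) lowest.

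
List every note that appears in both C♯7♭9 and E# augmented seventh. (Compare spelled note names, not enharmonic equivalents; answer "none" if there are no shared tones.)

C♯7♭9: C# E# G# B D
E# augmented seventh: E# G## B## D#
Common to both → E#.

E#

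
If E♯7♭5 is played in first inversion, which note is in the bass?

E♯7♭5 = E#–G##–B–D#. First inversion → third in the bass = G##.

G##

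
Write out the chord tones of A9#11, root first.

Root A, quality dominant ninth sharp eleven:
root → A
3rd (major 3rd) → C#
5th (perfect 5th) → E
7th (minor 7th) → G
9th (major 9th) → B
11th (augmented 11th) → D#

A, C#, E, G, B, D#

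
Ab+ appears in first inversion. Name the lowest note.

C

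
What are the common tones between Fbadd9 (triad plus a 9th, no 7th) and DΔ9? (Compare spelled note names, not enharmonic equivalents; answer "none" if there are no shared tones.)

Fbadd9 = Fb, Ab, Cb, Gb.
DΔ9 = D, F#, A, C#, E.
Shared: none.

none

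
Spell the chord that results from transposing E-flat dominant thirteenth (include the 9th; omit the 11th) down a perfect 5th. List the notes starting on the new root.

A-flat, C, E-flat, G-flat, B-flat, F

A perfect 5th down from E-flat is A-flat, so the new chord is A-flat dominant thirteenth.
- root: A-flat
- major 3rd: C
- perfect 5th: E-flat
- minor 7th: G-flat
- major 9th: B-flat
- major 13th: F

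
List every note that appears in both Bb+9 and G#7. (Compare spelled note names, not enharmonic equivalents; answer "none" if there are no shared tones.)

F♯

Bb+9: B♭ D F♯ A♭ C
G#7: G♯ B♯ D♯ F♯
Common to both → F♯.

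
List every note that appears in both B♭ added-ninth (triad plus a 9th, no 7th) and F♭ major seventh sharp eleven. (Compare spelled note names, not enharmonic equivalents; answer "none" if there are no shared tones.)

Bb

B♭ added-ninth: Bb D F C
F♭ major seventh sharp eleven: Fb Ab Cb Eb Bb
Common to both → Bb.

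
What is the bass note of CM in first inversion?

CM = C–E–G. First inversion → third in the bass = E.

E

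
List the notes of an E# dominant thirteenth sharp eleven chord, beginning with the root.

Root E#, quality dominant thirteenth sharp eleven:
- root: E#
- major 3rd: G##
- perfect 5th: B#
- minor 7th: D#
- major 9th: F##
- augmented 11th: A##
- major 13th: C##

E# G## B# D# F## A## C##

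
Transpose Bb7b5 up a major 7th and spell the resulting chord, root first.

A – C# – Eb – G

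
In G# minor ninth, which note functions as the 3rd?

B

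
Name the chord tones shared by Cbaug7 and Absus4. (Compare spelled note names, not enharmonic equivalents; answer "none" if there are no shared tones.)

Cbaug7 = Cb, Eb, G, Bbb.
Absus4 = Ab, Db, Eb.
Shared: Eb.

Eb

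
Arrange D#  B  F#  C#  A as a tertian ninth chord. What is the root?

Stacking in thirds gives B – D# – F# – A – C#, so B is the root — B dominant ninth.

B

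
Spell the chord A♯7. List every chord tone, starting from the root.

A# – C## – E# – G#

Root A#, quality dominant seventh:
Root: A#
Major 3rd (3rd): C##
Perfect 5th (5th): E#
Minor 7th (7th): G#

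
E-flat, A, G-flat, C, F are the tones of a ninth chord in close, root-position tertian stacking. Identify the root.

F

Arranged so that each adjacent pair is a third by letter name: F – A – C – E-flat – G-flat.
The bottom of that stack, F, is the root (this is F dominant seventh flat nine).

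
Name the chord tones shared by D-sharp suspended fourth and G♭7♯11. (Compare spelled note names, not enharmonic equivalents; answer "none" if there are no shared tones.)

none

D-sharp suspended fourth = D#, G#, A#.
G♭7♯11 = Gb, Bb, Db, Fb, C.
Shared: none.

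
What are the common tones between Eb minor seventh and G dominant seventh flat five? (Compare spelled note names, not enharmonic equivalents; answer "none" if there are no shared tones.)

Eb minor seventh = E♭, G♭, B♭, D♭.
G dominant seventh flat five = G, B, D♭, F.
Shared: D♭.

D♭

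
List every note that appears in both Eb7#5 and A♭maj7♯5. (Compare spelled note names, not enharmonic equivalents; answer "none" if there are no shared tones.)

Eb7#5 = Eb, G, B, Db.
A♭maj7♯5 = Ab, C, E, G.
Shared: G.

G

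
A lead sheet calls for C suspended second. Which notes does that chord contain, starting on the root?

C suspended second: suspended second on C.
C — root
D — major 2nd
G — perfect 5th

C, D, G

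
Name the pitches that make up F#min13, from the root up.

F#min13 is a minor thirteenth built on F#.
root → F#
3rd (minor 3rd) → A
5th (perfect 5th) → C#
7th (minor 7th) → E
9th (major 9th) → G#
11th (perfect 11th) → B
13th (major 13th) → D#

F# – A – C# – E – G# – B – D#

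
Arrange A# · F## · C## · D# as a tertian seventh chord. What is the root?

D#

Arranged so that each adjacent pair is a third by letter name: D# – F## – A# – C##.
The bottom of that stack, D#, is the root (this is D# major seventh).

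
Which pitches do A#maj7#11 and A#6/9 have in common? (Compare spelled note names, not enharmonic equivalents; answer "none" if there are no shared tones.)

A# C## E#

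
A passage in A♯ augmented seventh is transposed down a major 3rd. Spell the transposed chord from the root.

A major 3rd down from A-sharp is F-sharp, so the new chord is F-sharp augmented seventh.
F-sharp — root
A-sharp — major 3rd
C-double-sharp — augmented 5th
E — minor 7th

F-sharp, A-sharp, C-double-sharp, E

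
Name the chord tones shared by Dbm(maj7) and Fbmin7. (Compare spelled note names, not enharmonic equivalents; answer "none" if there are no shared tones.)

Fb

Dbm(maj7) = Db, Fb, Ab, C.
Fbmin7 = Fb, Abb, Cb, Ebb.
Shared: Fb.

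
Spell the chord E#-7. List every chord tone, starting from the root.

E#-7: minor seventh on E#.
Root: E#
Minor 3rd (3rd): G#
Perfect 5th (5th): B#
Minor 7th (7th): D#

E# – G# – B# – D#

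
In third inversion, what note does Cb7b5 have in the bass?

Cb7b5 = C♭–E♭–G𝄫–B𝄫. Third inversion → seventh in the bass = B𝄫.

B𝄫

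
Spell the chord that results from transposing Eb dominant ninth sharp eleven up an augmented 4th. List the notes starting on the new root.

A, C-sharp, E, G, B, D-sharp

An augmented 4th up from E-flat is A, so the new chord is A dominant ninth sharp eleven.
root → A
3rd (major 3rd) → C-sharp
5th (perfect 5th) → E
7th (minor 7th) → G
9th (major 9th) → B
11th (augmented 11th) → D-sharp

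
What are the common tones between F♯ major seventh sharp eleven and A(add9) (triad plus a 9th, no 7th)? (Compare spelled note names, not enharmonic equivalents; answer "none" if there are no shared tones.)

F♯ major seventh sharp eleven = F♯, A♯, C♯, E♯, B♯.
A(add9) = A, C♯, E, B.
Shared: C♯.

C♯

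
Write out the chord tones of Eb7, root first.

Eb7 is a dominant seventh built on E♭.
root → E♭
3rd (major 3rd) → G
5th (perfect 5th) → B♭
7th (minor 7th) → D♭

E♭ G B♭ D♭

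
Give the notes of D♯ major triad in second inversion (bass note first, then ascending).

In root position, D♯ major triad is D-sharp–F-double-sharp–A-sharp.
Second inversion puts the fifth (A-sharp) in the bass.

A-sharp – D-sharp – F-double-sharp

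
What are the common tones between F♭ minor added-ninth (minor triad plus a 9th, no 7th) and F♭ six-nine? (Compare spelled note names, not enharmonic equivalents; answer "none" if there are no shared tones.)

F♭ minor added-ninth = Fb, Abb, Cb, Gb.
F♭ six-nine = Fb, Ab, Cb, Db, Gb.
Shared: Fb, Cb, Gb.

Fb, Cb, Gb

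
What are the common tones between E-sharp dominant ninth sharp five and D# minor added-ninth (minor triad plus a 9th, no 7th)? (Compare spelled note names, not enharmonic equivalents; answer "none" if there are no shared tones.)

E-sharp, D-sharp

E-sharp dominant ninth sharp five: E-sharp G-double-sharp B-double-sharp D-sharp F-double-sharp
D# minor added-ninth: D-sharp F-sharp A-sharp E-sharp
Common to both → E-sharp, D-sharp.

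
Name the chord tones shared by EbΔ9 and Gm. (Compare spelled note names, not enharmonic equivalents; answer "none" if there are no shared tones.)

G Bb D

EbΔ9 = Eb, G, Bb, D, F.
Gm = G, Bb, D.
Shared: G, Bb, D.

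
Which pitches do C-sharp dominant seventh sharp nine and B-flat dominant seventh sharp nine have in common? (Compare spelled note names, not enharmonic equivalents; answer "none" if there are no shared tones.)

C-sharp dominant seventh sharp nine = C-sharp, E-sharp, G-sharp, B, D-double-sharp.
B-flat dominant seventh sharp nine = B-flat, D, F, A-flat, C-sharp.
Shared: C-sharp.

C-sharp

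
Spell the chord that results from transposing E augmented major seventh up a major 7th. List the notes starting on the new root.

D♯, F𝄪, A𝄪, C𝄪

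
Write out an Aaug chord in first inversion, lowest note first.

Aaug = A–C♯–E♯; first inversion → third (C♯) lowest.

C♯  E♯  A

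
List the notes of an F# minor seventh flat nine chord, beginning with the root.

F# A C# E G

F# minor seventh flat nine is a minor seventh flat nine built on F#.
- root: F#
- minor 3rd: A
- perfect 5th: C#
- minor 7th: E
- minor 9th: G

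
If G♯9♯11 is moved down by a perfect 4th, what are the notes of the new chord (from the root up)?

D#  F##  A#  C#  E#  G##

Transposed root: G# → D# (perfect 4th down). So we spell D# dominant ninth sharp eleven:
Root: D#
Major 3rd (3rd): F##
Perfect 5th (5th): A#
Minor 7th (7th): C#
Major 9th (9th): E#
Augmented 11th (11th): G##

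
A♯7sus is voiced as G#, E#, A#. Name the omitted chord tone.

The full A♯7sus chord is A#, D#, E#, G#.
Comparing with the voicing, the perfect 4th (4th) — D# — is absent.

D#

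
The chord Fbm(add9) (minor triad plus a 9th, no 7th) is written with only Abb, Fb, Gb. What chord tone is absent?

The full Fbm(add9) chord is Fb, Abb, Cb, Gb.
Comparing with the voicing, the perfect 5th (5th) — Cb — is absent.

Cb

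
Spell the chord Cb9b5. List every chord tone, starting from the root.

Cb9b5: dominant ninth flat five on C♭.
C♭ — root
E♭ — major 3rd
G𝄫 — diminished 5th
B𝄫 — minor 7th
D♭ — major 9th

C♭ – E♭ – G𝄫 – B𝄫 – D♭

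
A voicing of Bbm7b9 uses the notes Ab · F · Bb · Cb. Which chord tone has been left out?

Db

Bbm7b9 = Bb, Db, F, Ab, Cb. The voicing lacks the 3rd (minor 3rd), Db.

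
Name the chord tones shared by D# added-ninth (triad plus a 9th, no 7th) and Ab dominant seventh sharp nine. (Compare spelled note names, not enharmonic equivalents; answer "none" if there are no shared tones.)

D# added-ninth: D# F## A# E#
Ab dominant seventh sharp nine: Ab C Eb Gb B
Common to both → none.

none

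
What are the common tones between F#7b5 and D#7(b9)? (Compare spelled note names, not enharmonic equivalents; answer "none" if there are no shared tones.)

A♯ – E

F#7b5 = F♯, A♯, C, E.
D#7(b9) = D♯, F𝄪, A♯, C♯, E.
Shared: A♯, E.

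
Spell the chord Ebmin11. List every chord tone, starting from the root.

Ebmin11: minor eleventh on Eb.
- root: Eb
- minor 3rd: Gb
- perfect 5th: Bb
- minor 7th: Db
- major 9th: F
- perfect 11th: Ab

Eb  Gb  Bb  Db  F  Ab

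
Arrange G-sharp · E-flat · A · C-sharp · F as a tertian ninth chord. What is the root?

F

Arranged so that each adjacent pair is a third by letter name: F – A – C-sharp – E-flat – G-sharp.
The bottom of that stack, F, is the root (this is F dominant seventh sharp nine sharp five).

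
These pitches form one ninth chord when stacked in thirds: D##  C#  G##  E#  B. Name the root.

C#

Arranged so that each adjacent pair is a third by letter name: C# – E# – G## – B – D##.
The bottom of that stack, C#, is the root (this is C# dominant seventh sharp nine sharp five).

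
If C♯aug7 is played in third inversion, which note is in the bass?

B

C♯aug7 = C#–E#–G##–B. Third inversion → seventh in the bass = B.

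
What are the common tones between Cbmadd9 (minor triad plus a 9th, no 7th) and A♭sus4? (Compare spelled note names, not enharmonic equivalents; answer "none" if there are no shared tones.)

Cbmadd9 = Cb, Ebb, Gb, Db.
A♭sus4 = Ab, Db, Eb.
Shared: Db.

Db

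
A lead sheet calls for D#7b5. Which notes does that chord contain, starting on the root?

D# – F## – A – C#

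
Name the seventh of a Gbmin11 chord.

Fb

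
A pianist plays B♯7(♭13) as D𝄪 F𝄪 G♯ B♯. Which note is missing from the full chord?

A♯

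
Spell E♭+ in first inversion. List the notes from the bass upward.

G  B  E♭

E♭+ = E♭–G–B; first inversion → third (G) lowest.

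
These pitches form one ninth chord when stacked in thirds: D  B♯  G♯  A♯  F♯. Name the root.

G♯

Arranged so that each adjacent pair is a third by letter name: G♯ – B♯ – D – F♯ – A♯.
The bottom of that stack, G♯, is the root (this is G♯ dominant ninth flat five).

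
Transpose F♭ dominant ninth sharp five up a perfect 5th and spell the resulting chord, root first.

A perfect 5th up from Fb is Cb, so the new chord is Cb dominant ninth sharp five.
Root: Cb
Major 3rd (3rd): Eb
Augmented 5th (5th): G
Minor 7th (7th): Bbb
Major 9th (9th): Db

Cb Eb G Bbb Db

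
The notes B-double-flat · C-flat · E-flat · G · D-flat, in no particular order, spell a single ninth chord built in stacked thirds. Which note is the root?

Arranged so that each adjacent pair is a third by letter name: C-flat – E-flat – G – B-double-flat – D-flat.
The bottom of that stack, C-flat, is the root (this is C-flat dominant ninth sharp five).

C-flat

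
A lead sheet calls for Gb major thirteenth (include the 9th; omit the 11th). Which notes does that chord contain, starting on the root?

Root Gb, quality major thirteenth:
- root: Gb
- major 3rd: Bb
- perfect 5th: Db
- major 7th: F
- major 9th: Ab
- major 13th: Eb

Gb, Bb, Db, F, Ab, Eb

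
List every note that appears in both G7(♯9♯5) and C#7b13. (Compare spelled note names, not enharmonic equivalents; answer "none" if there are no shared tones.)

G7(♯9♯5) = G, B, D#, F, A#.
C#7b13 = C#, E#, G#, B, A.
Shared: B.

B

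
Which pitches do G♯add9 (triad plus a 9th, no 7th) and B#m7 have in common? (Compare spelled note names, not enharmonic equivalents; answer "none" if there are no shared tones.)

B# – D# – A#

G♯add9: G# B# D# A#
B#m7: B# D# F## A#
Common to both → B#, D#, A#.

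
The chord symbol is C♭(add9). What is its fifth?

Gb

C♭(add9) is built on Cb; its 5th is a perfect 5th above the root.
A fifth above C uses the letter G, and the perfect 5th above Cb is Gb.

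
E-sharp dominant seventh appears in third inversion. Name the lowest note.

D-sharp

E-sharp dominant seventh = E-sharp–G-double-sharp–B-sharp–D-sharp. Third inversion → seventh in the bass = D-sharp.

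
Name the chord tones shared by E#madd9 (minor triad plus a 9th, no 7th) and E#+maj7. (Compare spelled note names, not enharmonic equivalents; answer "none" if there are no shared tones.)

E#madd9 = E#, G#, B#, F##.
E#+maj7 = E#, G##, B##, D##.
Shared: E#.

E#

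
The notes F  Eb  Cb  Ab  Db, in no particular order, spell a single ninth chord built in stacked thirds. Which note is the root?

Arranged so that each adjacent pair is a third by letter name: Db – F – Ab – Cb – Eb.
The bottom of that stack, Db, is the root (this is Db dominant ninth).

Db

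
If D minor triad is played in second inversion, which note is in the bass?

A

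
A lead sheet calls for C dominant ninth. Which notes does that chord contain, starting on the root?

Root C, quality dominant ninth:
Root: C
Major 3rd (3rd): E
Perfect 5th (5th): G
Minor 7th (7th): B-flat
Major 9th (9th): D

C  E  G  B-flat  D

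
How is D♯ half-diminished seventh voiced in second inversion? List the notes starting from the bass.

D♯ half-diminished seventh = D-sharp–F-sharp–A–C-sharp; second inversion → fifth (A) lowest.

A  C-sharp  D-sharp  F-sharp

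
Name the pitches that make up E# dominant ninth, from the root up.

E#  G##  B#  D#  F##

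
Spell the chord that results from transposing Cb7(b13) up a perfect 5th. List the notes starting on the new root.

Cb up a perfect 5th → Gb. New chord: Gb dominant seventh flat thirteen.
root → Gb
3rd (major 3rd) → Bb
5th (perfect 5th) → Db
7th (minor 7th) → Fb
13th (minor 13th) → Ebb

Gb, Bb, Db, Fb, Ebb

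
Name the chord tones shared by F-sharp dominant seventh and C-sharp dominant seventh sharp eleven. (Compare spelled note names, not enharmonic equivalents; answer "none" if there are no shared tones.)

C-sharp

F-sharp dominant seventh = F-sharp, A-sharp, C-sharp, E.
C-sharp dominant seventh sharp eleven = C-sharp, E-sharp, G-sharp, B, F-double-sharp.
Shared: C-sharp.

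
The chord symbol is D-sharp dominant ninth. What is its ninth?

E#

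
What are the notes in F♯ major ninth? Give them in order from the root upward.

F-sharp, A-sharp, C-sharp, E-sharp, G-sharp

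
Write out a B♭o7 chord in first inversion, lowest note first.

In root position, B♭o7 is Bb–Db–Fb–Abb.
First inversion puts the third (Db) in the bass.

Db Fb Abb Bb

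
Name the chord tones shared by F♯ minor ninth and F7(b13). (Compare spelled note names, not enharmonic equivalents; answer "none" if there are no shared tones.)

F♯ minor ninth: F# A C# E G#
F7(b13): F A C Eb Db
Common to both → A.

A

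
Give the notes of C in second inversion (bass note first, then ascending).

G C E

In root position, C is C–E–G.
Second inversion puts the fifth (G) in the bass.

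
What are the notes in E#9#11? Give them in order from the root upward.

E♯ G𝄪 B♯ D♯ F𝄪 A𝄪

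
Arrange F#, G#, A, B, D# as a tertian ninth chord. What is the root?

Stacking in thirds gives G# – B – D# – F# – A, so G# is the root — G# minor seventh flat nine.

G#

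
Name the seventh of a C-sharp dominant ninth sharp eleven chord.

B

C-sharp dominant ninth sharp eleven is built on C-sharp; its 7th is a minor 7th above the root.
A seventh above C uses the letter B, and the minor 7th above C-sharp is B.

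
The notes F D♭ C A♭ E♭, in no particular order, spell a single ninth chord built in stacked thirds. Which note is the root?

Stacking in thirds gives D♭ – F – A♭ – C – E♭, so D♭ is the root — D♭ major ninth.

D♭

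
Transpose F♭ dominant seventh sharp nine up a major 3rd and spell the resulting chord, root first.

A-flat C E-flat G-flat B

A major 3rd up from F-flat is A-flat, so the new chord is A-flat dominant seventh sharp nine.
Root: A-flat
Major 3rd (3rd): C
Perfect 5th (5th): E-flat
Minor 7th (7th): G-flat
Augmented 9th (9th): B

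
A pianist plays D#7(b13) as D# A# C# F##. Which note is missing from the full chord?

D#7(b13) = D#, F##, A#, C#, B. The voicing lacks the 13th (minor 13th), B.

B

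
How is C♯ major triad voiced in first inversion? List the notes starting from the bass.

In root position, C♯ major triad is C#–E#–G#.
First inversion puts the third (E#) in the bass.

E# – G# – C#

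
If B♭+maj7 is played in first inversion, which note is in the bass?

D

B♭+maj7 in root position is B♭–D–F♯–A.
First inversion places the third in the bass, which is D.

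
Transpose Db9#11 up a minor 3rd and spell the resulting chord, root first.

Transposed root: Db → Fb (minor 3rd up). So we spell Fb dominant ninth sharp eleven:
- root: Fb
- major 3rd: Ab
- perfect 5th: Cb
- minor 7th: Ebb
- major 9th: Gb
- augmented 11th: Bb

Fb Ab Cb Ebb Gb Bb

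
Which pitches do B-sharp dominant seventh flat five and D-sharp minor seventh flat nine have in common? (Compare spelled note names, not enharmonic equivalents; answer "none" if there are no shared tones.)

B-sharp dominant seventh flat five = B-sharp, D-double-sharp, F-sharp, A-sharp.
D-sharp minor seventh flat nine = D-sharp, F-sharp, A-sharp, C-sharp, E.
Shared: F-sharp, A-sharp.

F-sharp – A-sharp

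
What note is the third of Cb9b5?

Root of Cb9b5 = Cb. The 3rd is a major 3rd: Cb up a major 3rd → Eb.

Eb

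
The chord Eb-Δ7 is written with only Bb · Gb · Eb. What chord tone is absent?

D

The full Eb-Δ7 chord is Eb, Gb, Bb, D.
Comparing with the voicing, the major 7th (7th) — D — is absent.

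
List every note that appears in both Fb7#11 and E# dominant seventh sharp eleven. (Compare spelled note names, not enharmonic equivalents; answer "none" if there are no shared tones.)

none

Fb7#11 = Fb, Ab, Cb, Ebb, Bb.
E# dominant seventh sharp eleven = E#, G##, B#, D#, A##.
Shared: none.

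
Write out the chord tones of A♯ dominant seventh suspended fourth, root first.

A#  D#  E#  G#

A♯ dominant seventh suspended fourth is a dominant seventh suspended fourth built on A#.
- root: A#
- perfect 4th: D#
- perfect 5th: E#
- minor 7th: G#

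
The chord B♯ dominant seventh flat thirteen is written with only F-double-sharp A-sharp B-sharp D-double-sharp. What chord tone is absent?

G-sharp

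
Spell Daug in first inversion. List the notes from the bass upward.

F#  A#  D

Daug = D–F#–A#; first inversion → third (F#) lowest.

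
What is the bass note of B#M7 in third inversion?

B#M7 = B#–D##–F##–A##. Third inversion → seventh in the bass = A##.

A##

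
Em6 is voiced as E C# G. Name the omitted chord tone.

B

The full Em6 chord is E, G, B, C#.
Comparing with the voicing, the perfect 5th (5th) — B — is absent.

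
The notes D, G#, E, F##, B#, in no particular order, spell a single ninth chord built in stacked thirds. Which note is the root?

E

Arranged so that each adjacent pair is a third by letter name: E – G# – B# – D – F##.
The bottom of that stack, E, is the root (this is E dominant seventh sharp nine sharp five).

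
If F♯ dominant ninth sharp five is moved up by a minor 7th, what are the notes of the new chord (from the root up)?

Transposed root: F-sharp → E (minor 7th up). So we spell E dominant ninth sharp five:
Root: E
Major 3rd (3rd): G-sharp
Augmented 5th (5th): B-sharp
Minor 7th (7th): D
Major 9th (9th): F-sharp

E, G-sharp, B-sharp, D, F-sharp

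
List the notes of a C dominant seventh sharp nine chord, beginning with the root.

C dominant seventh sharp nine is a dominant seventh sharp nine built on C.
C — root
E — major 3rd
G — perfect 5th
Bb — minor 7th
D# — augmented 9th

C E G Bb D#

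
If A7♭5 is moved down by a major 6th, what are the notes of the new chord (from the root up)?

C, E, Gb, Bb

Transposed root: A → C (major 6th down). So we spell C dominant seventh flat five:
- root: C
- major 3rd: E
- diminished 5th: Gb
- minor 7th: Bb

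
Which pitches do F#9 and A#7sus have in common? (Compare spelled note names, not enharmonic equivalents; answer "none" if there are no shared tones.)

A# G#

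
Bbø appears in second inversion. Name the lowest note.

Fb

Bbø in root position is Bb–Db–Fb–Ab.
Second inversion places the fifth in the bass, which is Fb.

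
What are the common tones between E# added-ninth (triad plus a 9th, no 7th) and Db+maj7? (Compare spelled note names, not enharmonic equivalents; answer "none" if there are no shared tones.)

none

E# added-ninth = E♯, G𝄪, B♯, F𝄪.
Db+maj7 = D♭, F, A, C.
Shared: none.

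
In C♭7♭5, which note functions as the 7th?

Root of C♭7♭5 = Cb. The 7th is a minor 7th: Cb up a minor 7th → Bbb.

Bbb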